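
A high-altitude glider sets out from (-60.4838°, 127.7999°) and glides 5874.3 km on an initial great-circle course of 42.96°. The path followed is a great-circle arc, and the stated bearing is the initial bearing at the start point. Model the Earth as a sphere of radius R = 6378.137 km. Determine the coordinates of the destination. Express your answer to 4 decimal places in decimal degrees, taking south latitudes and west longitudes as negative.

Angular distance δ = d/R = 5874.3 / 6378.137 = 0.921006 rad.
With φ₁ = -60.4838° = -1.055641 rad and θ = 42.96° = 0.749793 rad:
Applying the spherical law of cosines for sides, sin φ₂ = sin φ₁ cos δ + cos φ₁ sin δ cos θ = -0.239424, so φ₂ = -13.8526°.
Δλ = atan2( sin θ sin δ cos φ₁ , cos δ − sin φ₁ sin φ₂ ) = atan2(0.267326, 0.396669) = 0.593013 rad = 33.9771°.
Hence λ₂ = 127.7999° + 33.9771° = 161.7770°.

latitude -13.8526°, longitude 161.7770°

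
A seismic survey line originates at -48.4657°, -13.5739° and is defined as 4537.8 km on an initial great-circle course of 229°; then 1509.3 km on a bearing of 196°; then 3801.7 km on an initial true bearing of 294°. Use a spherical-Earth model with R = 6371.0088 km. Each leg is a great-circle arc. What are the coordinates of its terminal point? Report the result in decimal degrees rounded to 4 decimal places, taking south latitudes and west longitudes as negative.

latitude -45.0625°, longitude -141.5212°

Apply the spherical direct solution leg by leg, carrying full precision between legs.
Leg 1: from (-48.4657°, -13.5739°), δ = 4537.8/6371.0088 = 0.712258 rad, θ = 229° → φ = -58.3070°, λ = -83.4314°.
Leg 2: from (-58.3070°, -83.4314°), δ = 1509.3/6371.0088 = 0.236901 rad, θ = 196° → φ = -71.0202°, λ = -94.9041°.
Leg 3: from (-71.0202°, -94.9041°), δ = 3801.7/6371.0088 = 0.596719 rad, θ = 294° → φ = -45.0625°, λ = -141.5212°.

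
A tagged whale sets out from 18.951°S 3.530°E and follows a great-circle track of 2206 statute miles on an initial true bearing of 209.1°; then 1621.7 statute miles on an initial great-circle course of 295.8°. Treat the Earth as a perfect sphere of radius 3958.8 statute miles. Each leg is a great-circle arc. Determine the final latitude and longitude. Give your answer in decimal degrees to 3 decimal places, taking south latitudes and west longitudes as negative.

latitude -32.148°, longitude -43.035°

Apply the spherical direct solution leg by leg, carrying full precision between legs.
Leg 1: from (-18.951°, 3.530°), δ = 2206/3958.8 = 0.557240 rad, θ = 209.1° → φ = -45.453°, λ = -17.979°.
Leg 2: from (-45.453°, -17.979°), δ = 1621.7/3958.8 = 0.409644 rad, θ = 295.8° → φ = -32.148°, λ = -43.035°.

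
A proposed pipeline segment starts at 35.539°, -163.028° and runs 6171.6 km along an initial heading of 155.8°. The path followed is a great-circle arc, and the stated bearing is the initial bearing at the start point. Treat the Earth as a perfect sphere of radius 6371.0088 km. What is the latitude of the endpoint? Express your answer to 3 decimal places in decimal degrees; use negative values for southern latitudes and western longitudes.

latitude -16.409°

δ = 6171.6/6371.0088 = 0.968701 rad (55.5025°).
Start latitude φ₁ = 0.620273 rad; initial bearing θ = 2.719223 rad.
Destination latitude: φ₂ = arcsin( sin φ₁ cos δ + cos φ₁ sin δ cos θ ) = arcsin(-0.282486) = -16.409°.
Δλ = atan2( sin θ sin δ cos φ₁ , cos δ − sin φ₁ sin φ₂ ) = atan2(0.274906, 0.730568) = 0.359902 rad = 20.621°.
Hence λ₂ = -163.028° + 20.621° = -142.407°.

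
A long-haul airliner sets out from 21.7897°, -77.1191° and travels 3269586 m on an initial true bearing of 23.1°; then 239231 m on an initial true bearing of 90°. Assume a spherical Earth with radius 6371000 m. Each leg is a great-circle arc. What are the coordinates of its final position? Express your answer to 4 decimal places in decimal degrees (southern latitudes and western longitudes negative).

Apply the spherical direct solution leg by leg, carrying full precision between legs.
Leg 1: from (21.7897°, -77.1191°), δ = 3269586/6371000 = 0.513198 rad, θ = 23.1° → φ = 47.9634°, λ = -60.4007°.
Leg 2: from (47.9634°, -60.4007°), δ = 239231/6371000 = 0.037550 rad, θ = 90° → φ = 47.9187°, λ = -57.1895°.

latitude 47.9187°, longitude -57.1895°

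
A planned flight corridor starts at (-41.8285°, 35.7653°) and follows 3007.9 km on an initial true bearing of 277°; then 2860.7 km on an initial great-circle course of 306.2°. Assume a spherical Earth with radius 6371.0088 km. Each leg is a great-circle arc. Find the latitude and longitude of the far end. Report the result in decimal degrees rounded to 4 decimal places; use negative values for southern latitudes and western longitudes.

Apply the spherical direct solution leg by leg, carrying full precision between legs.
Leg 1: from (-41.8285°, 35.7653°), δ = 3007.9/6371.0088 = 0.472123 rad, θ = 277° → φ = -33.5489°, λ = 2.9718°.
Leg 2: from (-33.5489°, 2.9718°), δ = 2860.7/6371.0088 = 0.449018 rad, θ = 306.2° → φ = -16.5112°, λ = -18.4575°.

latitude -16.5112°, longitude -18.4575°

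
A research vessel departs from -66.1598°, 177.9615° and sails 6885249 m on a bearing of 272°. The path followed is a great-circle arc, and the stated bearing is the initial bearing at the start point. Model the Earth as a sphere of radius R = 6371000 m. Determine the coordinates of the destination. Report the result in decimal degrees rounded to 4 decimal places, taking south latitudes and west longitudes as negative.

Central angle δ = d/R = 1.080717 rad.
Converting: φ₁ = -1.154706 rad, θ = 4.747296 rad.
Applying the spherical law of cosines for sides, sin φ₂ = sin φ₁ cos δ + cos φ₁ sin δ cos θ = -0.418089, so φ₂ = -24.7140°.
Then Δλ = atan2(-0.356395, 0.088280) = -1.327981 rad, from sin θ sin δ cos φ₁ over cos δ − sin φ₁ sin φ₂.
Hence λ₂ = 177.9615° + -76.0877° = 101.8738°.

latitude -24.7140°, longitude 101.8738°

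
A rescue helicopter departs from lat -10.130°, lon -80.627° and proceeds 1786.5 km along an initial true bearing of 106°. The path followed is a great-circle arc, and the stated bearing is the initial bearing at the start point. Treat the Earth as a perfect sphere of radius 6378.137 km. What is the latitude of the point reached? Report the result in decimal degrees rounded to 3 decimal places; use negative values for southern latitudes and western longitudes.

latitude -14.125°

Angular distance δ = d/R = 1786.5 / 6378.137 = 0.280097 rad.
Start latitude φ₁ = -0.176802 rad; initial bearing θ = 1.850049 rad.
sin φ₂ = sin φ₁ cos δ + cos φ₁ sin δ cos θ = (-0.175882)(0.961028) + (0.984411)(0.276449)(-0.275637) = -0.244040
φ₂ = asin(-0.244040) = -0.246529 rad = -14.125°.
For the longitude increment, Δλ = atan2( sin θ sin δ cos φ₁, cos δ − sin φ₁ sin φ₂ ) = atan2(0.261598, 0.918106) = 15.904°.
λ₂ = -80.627° + 15.904° = -64.723°.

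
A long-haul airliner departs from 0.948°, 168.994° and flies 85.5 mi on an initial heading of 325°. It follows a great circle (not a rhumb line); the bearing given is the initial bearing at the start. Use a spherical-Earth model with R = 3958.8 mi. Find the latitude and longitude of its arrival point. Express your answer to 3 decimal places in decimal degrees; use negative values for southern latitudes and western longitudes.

latitude 1.962°, longitude 168.284°

Central angle δ = d/R = 0.021597 rad.
With φ₁ = 0.948° = 0.016546 rad and θ = 325° = 5.672320 rad:
Destination latitude: φ₂ = arcsin( sin φ₁ cos δ + cos φ₁ sin δ cos θ ) = arcsin(0.034229) = 1.962°.
Then Δλ = atan2(-0.012385, 0.999200) = -0.012394 rad, from sin θ sin δ cos φ₁ over cos δ − sin φ₁ sin φ₂.
λ₂ = λ₁ + Δλ = 168.284°.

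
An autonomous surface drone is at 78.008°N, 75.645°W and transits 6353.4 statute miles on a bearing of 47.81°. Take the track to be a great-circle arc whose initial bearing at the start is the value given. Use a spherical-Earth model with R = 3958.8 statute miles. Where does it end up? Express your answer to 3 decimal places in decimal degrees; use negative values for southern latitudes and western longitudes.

latitude 6.092°, longitude 56.222°

The arc subtends δ = 6353.4/3958.8 = 1.604880 rad at the centre.
With φ₁ = 78.008° = 1.361496 rad and θ = 47.81° = 0.834442 rad:
Applying the spherical law of cosines for sides, sin φ₂ = sin φ₁ cos δ + cos φ₁ sin δ cos θ = 0.106125, so φ₂ = 6.092°.
For the longitude increment, Δλ = atan2( sin θ sin δ cos φ₁, cos δ − sin φ₁ sin φ₂ ) = atan2(0.153856, -0.137887) = 131.867°.
λ₂ = λ₁ + Δλ = 56.222°.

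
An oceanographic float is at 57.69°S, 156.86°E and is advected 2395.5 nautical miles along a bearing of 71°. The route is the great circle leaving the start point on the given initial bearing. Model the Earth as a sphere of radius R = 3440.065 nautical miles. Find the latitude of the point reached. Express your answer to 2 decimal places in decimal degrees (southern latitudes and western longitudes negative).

latitude -32.46°

Angular distance δ = d/R = 2395.5 / 3440.065 = 0.696353 rad.
Start latitude φ₁ = -1.006880 rad; initial bearing θ = 1.239184 rad.
sin φ₂ = sin φ₁ cos δ + cos φ₁ sin δ cos θ = (-0.845169)(0.767186) + (0.534500)(0.641424)(0.325568) = -0.536784
φ₂ = asin(-0.536784) = -0.566620 rad = -32.46°.
Δλ = atan2( sin θ sin δ cos φ₁ , cos δ − sin φ₁ sin φ₂ ) = atan2(0.324163, 0.313514) = 0.802096 rad = 45.96°.
λ₂ = 156.86° + 45.96° = 202.82°, normalized to (−180°, 180°] → -157.18°.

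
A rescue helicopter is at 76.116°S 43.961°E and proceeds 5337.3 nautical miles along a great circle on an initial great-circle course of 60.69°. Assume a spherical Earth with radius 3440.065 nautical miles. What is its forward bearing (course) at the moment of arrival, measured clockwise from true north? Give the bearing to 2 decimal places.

The arc subtends δ = 5337.3/3440.065 = 1.551511 rad at the centre.
With φ₁ = -76.116° = -1.328475 rad and θ = 60.69° = 1.059240 rad:
sin φ₂ = sin φ₁ cos δ + cos φ₁ sin δ cos θ = (-0.970784)(0.019284) + (0.239957)(0.999814)(0.489535) = 0.098725
φ₂ = asin(0.098725) = 0.098886 rad = 5.666°.
Then Δλ = atan2(0.209200, 0.115124) = 1.067716 rad, from sin θ sin δ cos φ₁ over cos δ − sin φ₁ sin φ₂.
λ₂ = 43.961° + 61.176° = 105.137°.
The forward bearing on arrival equals the back-azimuth from the destination plus 180°.
Back-azimuth from P₂ (5.67°, 105.14°) to P₁ (-76.12°, 43.96°), with Δλ' = λ₁ − λ₂ = -61.18°: atan2( sin Δλ' cos φ₁ , cos φ₂ sin φ₁ − sin φ₂ cos φ₁ cos Δλ' ) = 192.14°.
Final bearing = (192.14° + 180°) mod 360° = 12.14°.

final bearing 12.14°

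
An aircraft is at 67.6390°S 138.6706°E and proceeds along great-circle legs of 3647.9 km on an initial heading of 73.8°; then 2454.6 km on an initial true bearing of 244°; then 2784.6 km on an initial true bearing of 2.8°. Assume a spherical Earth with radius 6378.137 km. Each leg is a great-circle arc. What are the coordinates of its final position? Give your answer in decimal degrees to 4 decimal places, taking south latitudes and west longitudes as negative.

latitude -26.4201°, longitude 155.7584°

Apply the spherical direct solution leg by leg, carrying full precision between legs.
Leg 1: from (-67.6390°, 138.6706°), δ = 3647.9/6378.137 = 0.571938 rad, θ = 73.8° → φ = -46.0690°, λ = -172.8104°.
Leg 2: from (-46.0690°, -172.8104°), δ = 2454.6/6378.137 = 0.384846 rad, θ = 244° → φ = -51.4145°, λ = 154.4368°.
Leg 3: from (-51.4145°, 154.4368°), δ = 2784.6/6378.137 = 0.436585 rad, θ = 2.8° → φ = -26.4201°, λ = 155.7584°.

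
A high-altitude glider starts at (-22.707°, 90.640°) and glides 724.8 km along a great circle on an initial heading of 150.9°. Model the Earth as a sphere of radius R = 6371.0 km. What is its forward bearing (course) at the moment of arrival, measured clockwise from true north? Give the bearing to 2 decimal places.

Angular distance δ = d/R = 724.8 / 6371 = 0.113765 rad.
Converting: φ₁ = -0.396312 rad, θ = 2.633702 rad.
Destination latitude: φ₂ = arcsin( sin φ₁ cos δ + cos φ₁ sin δ cos θ ) = arcsin(-0.475026) = -28.361°.
Δλ = atan2( sin θ sin δ cos φ₁ , cos δ − sin φ₁ sin φ₂ ) = atan2(0.050930, 0.810167) = 0.062781 rad = 3.597°.
λ₂ = λ₁ + Δλ = 94.237°.
The forward bearing on arrival equals the back-azimuth from the destination plus 180°.
Back-azimuth from P₂ (-28.36°, 94.24°) to P₁ (-22.71°, 90.64°), with Δλ' = λ₁ − λ₂ = -3.60°: atan2( sin Δλ' cos φ₁ , cos φ₂ sin φ₁ − sin φ₂ cos φ₁ cos Δλ' ) = 329.35°.
Final bearing = (329.35° + 180°) mod 360° = 149.35°.

final bearing 149.35°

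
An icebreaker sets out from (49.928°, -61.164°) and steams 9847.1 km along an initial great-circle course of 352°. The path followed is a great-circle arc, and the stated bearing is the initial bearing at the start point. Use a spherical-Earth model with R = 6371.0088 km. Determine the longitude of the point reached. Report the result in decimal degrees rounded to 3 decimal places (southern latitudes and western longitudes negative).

longitude 129.465°

Central angle δ = d/R = 1.545611 rad.
Converting: φ₁ = 0.871408 rad, θ = 6.143559 rad.
Applying the spherical law of cosines for sides, sin φ₂ = sin φ₁ cos δ + cos φ₁ sin δ cos θ = 0.656553, so φ₂ = 41.038°.
Then Δλ = atan2(-0.089564, -0.477236) = -2.956078 rad, from sin θ sin δ cos φ₁ over cos δ − sin φ₁ sin φ₂.
λ₂ = -61.164° + -169.371° = -230.535°, normalized to (−180°, 180°] → 129.465°.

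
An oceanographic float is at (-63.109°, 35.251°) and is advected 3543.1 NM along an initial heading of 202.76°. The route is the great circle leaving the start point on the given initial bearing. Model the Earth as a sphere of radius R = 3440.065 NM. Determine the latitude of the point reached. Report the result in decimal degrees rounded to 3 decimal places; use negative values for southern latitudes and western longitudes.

Angular distance δ = d/R = 3543.1 / 3440.065 = 1.029951 rad.
With φ₁ = -63.109° = -1.101460 rad and θ = 202.76° = 3.538830 rad:
Destination latitude: φ₂ = arcsin( sin φ₁ cos δ + cos φ₁ sin δ cos θ ) = arcsin(-0.816736) = -54.759°.
Then Δλ = atan2(-0.150006, -0.213561) = -2.529256 rad, from sin θ sin δ cos φ₁ over cos δ − sin φ₁ sin φ₂.
Hence λ₂ = 35.251° + -144.916° = -109.665°.

latitude -54.759°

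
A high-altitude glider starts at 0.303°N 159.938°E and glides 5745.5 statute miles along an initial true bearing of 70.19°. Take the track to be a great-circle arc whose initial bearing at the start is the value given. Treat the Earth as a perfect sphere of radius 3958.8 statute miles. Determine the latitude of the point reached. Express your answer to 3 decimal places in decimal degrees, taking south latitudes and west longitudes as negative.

Angular distance δ = d/R = 5745.5 / 3958.8 = 1.451324 rad.
With φ₁ = 0.303° = 0.005288 rad and θ = 70.19° = 1.225047 rad:
Applying the spherical law of cosines for sides, sin φ₂ = sin φ₁ cos δ + cos φ₁ sin δ cos θ = 0.337112, so φ₂ = 19.701°.
For the longitude increment, Δλ = atan2( sin θ sin δ cos φ₁, cos δ − sin φ₁ sin φ₂ ) = atan2(0.934102, 0.117406) = 82.836°.
λ₂ = 159.938° + 82.836° = 242.774°, normalized to (−180°, 180°] → -117.226°.

latitude 19.701°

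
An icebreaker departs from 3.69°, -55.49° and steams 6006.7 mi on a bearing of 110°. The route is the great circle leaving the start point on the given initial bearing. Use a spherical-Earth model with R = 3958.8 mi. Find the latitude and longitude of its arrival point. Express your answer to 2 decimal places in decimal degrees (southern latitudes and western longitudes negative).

Central angle δ = d/R = 1.517303 rad.
With φ₁ = 3.69° = 0.064403 rad and θ = 110° = 1.919862 rad:
Applying the spherical law of cosines for sides, sin φ₂ = sin φ₁ cos δ + cos φ₁ sin δ cos θ = -0.337382, so φ₂ = -19.72°.
Then Δλ = atan2(0.936403, 0.075181) = 1.490681 rad, from sin θ sin δ cos φ₁ over cos δ − sin φ₁ sin φ₂.
Hence λ₂ = -55.49° + 85.41° = 29.92°.

latitude -19.72°, longitude 29.92°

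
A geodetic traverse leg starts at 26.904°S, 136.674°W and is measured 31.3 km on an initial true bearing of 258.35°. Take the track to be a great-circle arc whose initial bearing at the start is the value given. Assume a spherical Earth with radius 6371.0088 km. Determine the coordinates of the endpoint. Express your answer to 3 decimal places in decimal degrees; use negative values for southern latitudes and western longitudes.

Angular distance δ = d/R = 31.3 / 6371.0088 = 0.004913 rad.
Converting: φ₁ = -0.469563 rad, θ = 4.509058 rad.
Destination latitude: φ₂ = arcsin( sin φ₁ cos δ + cos φ₁ sin δ cos θ ) = arcsin(-0.453376) = -26.961°.
Then Δλ = atan2(-0.004291, 0.794837) = -0.005398 rad, from sin θ sin δ cos φ₁ over cos δ − sin φ₁ sin φ₂.
λ₂ = -136.674° + -0.309° = -136.983°.

latitude -26.961°, longitude -136.983°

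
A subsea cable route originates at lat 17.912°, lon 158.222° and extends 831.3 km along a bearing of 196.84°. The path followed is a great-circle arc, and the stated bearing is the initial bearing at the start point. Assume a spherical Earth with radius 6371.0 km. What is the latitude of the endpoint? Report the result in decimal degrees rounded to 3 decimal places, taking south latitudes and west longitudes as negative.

Central angle δ = d/R = 0.130482 rad.
With φ₁ = 17.912° = 0.312623 rad and θ = 196.84° = 3.435506 rad:
Destination latitude: φ₂ = arcsin( sin φ₁ cos δ + cos φ₁ sin δ cos θ ) = arcsin(0.186445) = 10.745°.
For the longitude increment, Δλ = atan2( sin θ sin δ cos φ₁, cos δ − sin φ₁ sin φ₂ ) = atan2(-0.035866, 0.934157) = -2.199°.
λ₂ = 158.222° + -2.199° = 156.023°.

latitude 10.745°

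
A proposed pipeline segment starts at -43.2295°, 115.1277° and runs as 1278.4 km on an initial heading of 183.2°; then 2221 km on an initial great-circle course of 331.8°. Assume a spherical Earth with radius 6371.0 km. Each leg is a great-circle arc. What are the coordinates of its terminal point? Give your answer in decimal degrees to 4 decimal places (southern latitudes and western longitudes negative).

Apply the spherical direct solution leg by leg, carrying full precision between legs.
Leg 1: from (-43.2295°, 115.1277°), δ = 1278.4/6371 = 0.200659 rad, θ = 183.2° → φ = -54.7040°, λ = 114.0243°.
Leg 2: from (-54.7040°, 114.0243°), δ = 2221/6371 = 0.348611 rad, θ = 331.8° → φ = -36.3800°, λ = 102.4584°.

latitude -36.3800°, longitude 102.4584°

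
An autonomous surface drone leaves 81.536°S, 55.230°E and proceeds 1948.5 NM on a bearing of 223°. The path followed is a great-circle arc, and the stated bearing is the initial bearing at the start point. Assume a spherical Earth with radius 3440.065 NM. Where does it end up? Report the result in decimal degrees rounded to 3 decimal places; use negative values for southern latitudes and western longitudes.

latitude -63.177°, longitude -70.573°

Angular distance δ = d/R = 1948.5 / 3440.065 = 0.566414 rad.
With φ₁ = -81.536° = -1.423072 rad and θ = 223° = 3.892084 rad:
sin φ₂ = sin φ₁ cos δ + cos φ₁ sin δ cos θ = (-0.989109)(0.843831) + (0.147188)(0.536609)(-0.731354) = -0.892404
φ₂ = asin(-0.892404) = -1.102646 rad = -63.177°.
Δλ = atan2( sin θ sin δ cos φ₁ , cos δ − sin φ₁ sin φ₂ ) = atan2(-0.053866, -0.038854) = -2.195681 rad = -125.803°.
Hence λ₂ = 55.230° + -125.803° = -70.573°.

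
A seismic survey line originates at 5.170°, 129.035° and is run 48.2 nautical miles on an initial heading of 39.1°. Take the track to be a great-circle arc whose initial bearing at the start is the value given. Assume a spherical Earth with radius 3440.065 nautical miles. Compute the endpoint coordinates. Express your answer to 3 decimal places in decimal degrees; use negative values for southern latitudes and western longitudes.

latitude 5.793°, longitude 129.544°

Central angle δ = d/R = 0.014011 rad.
With φ₁ = 5.170° = 0.090234 rad and θ = 39.1° = 0.682424 rad:
Applying the spherical law of cosines for sides, sin φ₂ = sin φ₁ cos δ + cos φ₁ sin δ cos θ = 0.100931, so φ₂ = 5.793°.
Δλ = atan2( sin θ sin δ cos φ₁ , cos δ − sin φ₁ sin φ₂ ) = atan2(0.008800, 0.990807) = 0.008882 rad = 0.509°.
λ₂ = 129.035° + 0.509° = 129.544°.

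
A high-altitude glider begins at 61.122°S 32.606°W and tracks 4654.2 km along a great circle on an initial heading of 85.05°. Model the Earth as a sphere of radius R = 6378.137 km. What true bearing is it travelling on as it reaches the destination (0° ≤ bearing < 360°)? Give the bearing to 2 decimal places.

Central angle δ = d/R = 0.729712 rad.
With φ₁ = -61.122° = -1.066780 rad and θ = 85.05° = 1.484403 rad:
Destination latitude: φ₂ = arcsin( sin φ₁ cos δ + cos φ₁ sin δ cos θ ) = arcsin(-0.624900) = -38.675°.
Then Δλ = atan2(0.320758, 0.198173) = 1.017371 rad, from sin θ sin δ cos φ₁ over cos δ − sin φ₁ sin φ₂.
λ₂ = λ₁ + Δλ = 25.685°.
The forward bearing on arrival equals the back-azimuth from the destination plus 180°.
Back-azimuth from P₂ (-38.67°, 25.69°) to P₁ (-61.12°, -32.61°), with Δλ' = λ₁ − λ₂ = -58.29°: atan2( sin Δλ' cos φ₁ , cos φ₂ sin φ₁ − sin φ₂ cos φ₁ cos Δλ' ) = 218.05°.
Final bearing = (218.05° + 180°) mod 360° = 38.05°.

final bearing 38.05°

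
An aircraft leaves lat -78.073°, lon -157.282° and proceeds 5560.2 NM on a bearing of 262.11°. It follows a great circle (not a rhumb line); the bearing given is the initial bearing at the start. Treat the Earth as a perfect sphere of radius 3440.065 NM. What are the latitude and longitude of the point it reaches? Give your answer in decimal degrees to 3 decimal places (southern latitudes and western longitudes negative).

latitude 0.927°, longitude 104.462°

The arc subtends δ = 5560.2/3440.065 = 1.616307 rad at the centre.
Start latitude φ₁ = -1.362631 rad; initial bearing θ = 4.574683 rad.
Applying the spherical law of cosines for sides, sin φ₂ = sin φ₁ cos δ + cos φ₁ sin δ cos θ = 0.016173, so φ₂ = 0.927°.
Δλ = atan2( sin θ sin δ cos φ₁ , cos δ − sin φ₁ sin φ₂ ) = atan2(-0.204497, -0.029671) = -1.714884 rad = -98.256°.
λ₂ = -157.282° + -98.256° = -255.538°, normalized to (−180°, 180°] → 104.462°.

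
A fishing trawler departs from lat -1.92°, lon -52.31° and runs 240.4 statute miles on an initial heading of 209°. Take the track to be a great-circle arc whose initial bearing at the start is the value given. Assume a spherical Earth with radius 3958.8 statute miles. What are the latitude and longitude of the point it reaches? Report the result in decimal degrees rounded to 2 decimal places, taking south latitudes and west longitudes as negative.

latitude -4.96°, longitude -54.00°

Central angle δ = d/R = 0.060725 rad.
Converting: φ₁ = -0.033510 rad, θ = 3.647738 rad.
Applying the spherical law of cosines for sides, sin φ₂ = sin φ₁ cos δ + cos φ₁ sin δ cos θ = -0.086492, so φ₂ = -4.96°.
For the longitude increment, Δλ = atan2( sin θ sin δ cos φ₁, cos δ − sin φ₁ sin φ₂ ) = atan2(-0.029406, 0.995259) = -1.69°.
λ₂ = -52.31° + -1.69° = -54.00°.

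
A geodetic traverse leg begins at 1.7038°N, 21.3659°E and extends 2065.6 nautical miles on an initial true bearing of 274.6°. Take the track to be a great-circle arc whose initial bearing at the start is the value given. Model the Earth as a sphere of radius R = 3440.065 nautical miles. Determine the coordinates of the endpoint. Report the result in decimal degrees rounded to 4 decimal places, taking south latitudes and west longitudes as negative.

latitude 4.0040°, longitude -13.0069°

δ = 2065.6/3440.065 = 0.600454 rad (34.4035°).
Start latitude φ₁ = 0.029737 rad; initial bearing θ = 4.792674 rad.
Destination latitude: φ₂ = arcsin( sin φ₁ cos δ + cos φ₁ sin δ cos θ ) = arcsin(0.069825) = 4.0040°.
Δλ = atan2( sin θ sin δ cos φ₁ , cos δ − sin φ₁ sin φ₂ ) = atan2(-0.562948, 0.823003) = -0.599918 rad = -34.3728°.
Hence λ₂ = 21.3659° + -34.3728° = -13.0069°.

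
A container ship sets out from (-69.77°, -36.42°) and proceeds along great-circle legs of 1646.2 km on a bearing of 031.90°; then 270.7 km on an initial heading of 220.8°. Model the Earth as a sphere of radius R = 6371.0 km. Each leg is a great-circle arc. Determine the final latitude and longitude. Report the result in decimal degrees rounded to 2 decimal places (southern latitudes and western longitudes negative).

latitude -58.13°, longitude -25.34°

Apply the spherical direct solution leg by leg, carrying full precision between legs.
Leg 1: from (-69.77°, -36.42°), δ = 1646.2/6371 = 0.258390 rad, θ = 31.9° → φ = -56.32°, λ = -22.33°.
Leg 2: from (-56.32°, -22.33°), δ = 270.7/6371 = 0.042489 rad, θ = 220.8° → φ = -58.13°, λ = -25.34°.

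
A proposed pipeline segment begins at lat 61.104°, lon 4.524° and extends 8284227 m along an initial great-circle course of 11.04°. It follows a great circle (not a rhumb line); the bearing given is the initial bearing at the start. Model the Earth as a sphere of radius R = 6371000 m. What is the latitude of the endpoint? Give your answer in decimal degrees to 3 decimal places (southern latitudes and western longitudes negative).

Angular distance δ = d/R = 8284227 / 6371000 = 1.300302 rad.
With φ₁ = 61.104° = 1.066466 rad and θ = 11.04° = 0.192684 rad:
sin φ₂ = sin φ₁ cos δ + cos φ₁ sin δ cos θ = (0.875498)(0.267207) + (0.483221)(0.963639)(0.981494) = 0.690973
φ₂ = asin(0.690973) = 0.762834 rad = 43.707°.
Then Δλ = atan2(0.089169, -0.337738) = 2.883463 rad, from sin θ sin δ cos φ₁ over cos δ − sin φ₁ sin φ₂.
λ₂ = 4.524° + 165.210° = 169.734°.

latitude 43.707°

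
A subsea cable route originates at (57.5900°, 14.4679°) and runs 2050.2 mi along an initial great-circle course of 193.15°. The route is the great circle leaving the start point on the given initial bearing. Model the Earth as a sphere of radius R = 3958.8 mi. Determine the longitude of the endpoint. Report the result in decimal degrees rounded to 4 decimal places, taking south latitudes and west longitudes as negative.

longitude 7.1142°

The arc subtends δ = 2050.2/3958.8 = 0.517884 rad at the centre.
With φ₁ = 57.5900° = 1.005135 rad and θ = 193.15° = 3.371103 rad:
sin φ₂ = sin φ₁ cos δ + cos φ₁ sin δ cos θ = (0.844234)(0.868869) + (0.535974)(0.495043)(-0.973778) = 0.475156
φ₂ = asin(0.475156) = 0.495141 rad = 28.3695°.
Then Δλ = atan2(-0.060363, 0.467725) = -0.128347 rad, from sin θ sin δ cos φ₁ over cos δ − sin φ₁ sin φ₂.
Hence λ₂ = 14.4679° + -7.3537° = 7.1142°.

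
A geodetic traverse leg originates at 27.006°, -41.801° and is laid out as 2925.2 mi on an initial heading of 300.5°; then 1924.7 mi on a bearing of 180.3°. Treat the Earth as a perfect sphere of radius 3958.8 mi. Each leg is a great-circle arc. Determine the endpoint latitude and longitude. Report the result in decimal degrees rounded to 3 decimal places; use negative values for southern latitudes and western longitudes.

latitude 11.951°, longitude -91.004°

Apply the spherical direct solution leg by leg, carrying full precision between legs.
Leg 1: from (27.006°, -41.801°), δ = 2925.2/3958.8 = 0.738911 rad, θ = 300.5° → φ = 39.807°, λ = -90.860°.
Leg 2: from (39.807°, -90.860°), δ = 1924.7/3958.8 = 0.486183 rad, θ = 180.3° → φ = 11.951°, λ = -91.004°.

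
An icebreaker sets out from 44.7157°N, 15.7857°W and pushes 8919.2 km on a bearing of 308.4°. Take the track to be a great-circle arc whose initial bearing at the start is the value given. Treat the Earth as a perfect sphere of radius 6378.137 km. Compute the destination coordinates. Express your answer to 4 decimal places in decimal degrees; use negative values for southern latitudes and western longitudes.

latitude 33.7482°, longitude -127.5759°

Central angle δ = d/R = 1.398402 rad.
With φ₁ = 44.7157° = 0.780436 rad and θ = 308.4° = 5.382595 rad:
Destination latitude: φ₂ = arcsin( sin φ₁ cos δ + cos φ₁ sin δ cos θ ) = arcsin(0.555544) = 33.7482°.
For the longitude increment, Δλ = atan2( sin θ sin δ cos φ₁, cos δ − sin φ₁ sin φ₂ ) = atan2(-0.548643, -0.219333) = -111.7902°.
λ₂ = λ₁ + Δλ = -127.5759°.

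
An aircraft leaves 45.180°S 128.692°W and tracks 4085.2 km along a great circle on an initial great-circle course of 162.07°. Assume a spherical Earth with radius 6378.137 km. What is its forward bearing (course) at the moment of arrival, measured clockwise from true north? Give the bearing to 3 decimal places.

final bearing 117.680°

Angular distance δ = d/R = 4085.2 / 6378.137 = 0.640501 rad.
Start latitude φ₁ = -0.788540 rad; initial bearing θ = 2.828655 rad.
Applying the spherical law of cosines for sides, sin φ₂ = sin φ₁ cos δ + cos φ₁ sin δ cos θ = -0.969511, so φ₂ = -75.815°.
Δλ = atan2( sin θ sin δ cos φ₁ , cos δ − sin φ₁ sin φ₂ ) = atan2(0.129679, 0.114098) = 0.849226 rad = 48.657°.
λ₂ = λ₁ + Δλ = -80.035°.
The forward bearing on arrival equals the back-azimuth from the destination plus 180°.
Back-azimuth from P₂ (-75.815°, -80.035°) to P₁ (-45.180°, -128.692°), with Δλ' = λ₁ − λ₂ = -48.657°: atan2( sin Δλ' cos φ₁ , cos φ₂ sin φ₁ − sin φ₂ cos φ₁ cos Δλ' ) = 297.680°.
Final bearing = (297.680° + 180°) mod 360° = 117.680°.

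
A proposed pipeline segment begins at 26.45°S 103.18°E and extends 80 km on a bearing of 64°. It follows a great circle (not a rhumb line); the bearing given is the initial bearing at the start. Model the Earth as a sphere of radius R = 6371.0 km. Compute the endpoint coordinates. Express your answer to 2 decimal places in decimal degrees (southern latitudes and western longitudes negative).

The arc subtends δ = 80/6371 = 0.012557 rad at the centre.
Converting: φ₁ = -0.461640 rad, θ = 1.117011 rad.
Applying the spherical law of cosines for sides, sin φ₂ = sin φ₁ cos δ + cos φ₁ sin δ cos θ = -0.440453, so φ₂ = -26.13°.
For the longitude increment, Δλ = atan2( sin θ sin δ cos φ₁, cos δ − sin φ₁ sin φ₂ ) = atan2(0.010104, 0.803736) = 0.72°.
λ₂ = λ₁ + Δλ = 103.90°.

latitude -26.13°, longitude 103.90°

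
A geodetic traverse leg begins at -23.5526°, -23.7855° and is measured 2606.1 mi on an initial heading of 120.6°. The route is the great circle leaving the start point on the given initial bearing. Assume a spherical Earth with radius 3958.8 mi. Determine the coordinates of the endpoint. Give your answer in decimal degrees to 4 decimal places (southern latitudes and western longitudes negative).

δ = 2606.1/3958.8 = 0.658306 rad (37.7181°).
With φ₁ = -23.5526° = -0.411070 rad and θ = 120.6° = 2.104867 rad:
sin φ₂ = sin φ₁ cos δ + cos φ₁ sin δ cos θ = (-0.399591)(0.791030) + (0.916694)(0.611777)(-0.509041) = -0.601565
φ₂ = asin(-0.601565) = -0.645459 rad = -36.9821°.
For the longitude increment, Δλ = atan2( sin θ sin δ cos φ₁, cos δ − sin φ₁ sin φ₂ ) = atan2(0.482715, 0.550650) = 41.2387°.
λ₂ = λ₁ + Δλ = 17.4532°.

latitude -36.9821°, longitude 17.4532°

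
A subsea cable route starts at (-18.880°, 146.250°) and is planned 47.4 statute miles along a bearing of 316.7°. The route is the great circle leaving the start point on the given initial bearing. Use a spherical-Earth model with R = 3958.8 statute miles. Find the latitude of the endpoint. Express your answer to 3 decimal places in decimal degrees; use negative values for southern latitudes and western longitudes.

The arc subtends δ = 47.4/3958.8 = 0.011973 rad at the centre.
Start latitude φ₁ = -0.329518 rad; initial bearing θ = 5.527458 rad.
Destination latitude: φ₂ = arcsin( sin φ₁ cos δ + cos φ₁ sin δ cos θ ) = arcsin(-0.315319) = -18.380°.
Δλ = atan2( sin θ sin δ cos φ₁ , cos δ − sin φ₁ sin φ₂ ) = atan2(-0.007770, 0.897895) = -0.008653 rad = -0.496°.
λ₂ = 146.250° + -0.496° = 145.754°.

latitude -18.380°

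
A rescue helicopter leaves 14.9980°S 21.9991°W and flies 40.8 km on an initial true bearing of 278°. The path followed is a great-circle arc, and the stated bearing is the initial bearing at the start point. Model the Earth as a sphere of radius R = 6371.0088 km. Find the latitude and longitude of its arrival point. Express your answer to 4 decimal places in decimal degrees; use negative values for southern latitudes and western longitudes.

The arc subtends δ = 40.8/6371.0088 = 0.006404 rad at the centre.
Start latitude φ₁ = -0.261764 rad; initial bearing θ = 4.852015 rad.
sin φ₂ = sin φ₁ cos δ + cos φ₁ sin δ cos θ = (-0.258785)(0.999979) + (0.965935)(0.006404)(0.139173) = -0.257919
φ₂ = asin(-0.257919) = -0.260868 rad = -14.9466°.
Then Δλ = atan2(-0.006126, 0.933234) = -0.006564 rad, from sin θ sin δ cos φ₁ over cos δ − sin φ₁ sin φ₂.
Hence λ₂ = -21.9991° + -0.3761° = -22.3752°.

latitude -14.9466°, longitude -22.3752°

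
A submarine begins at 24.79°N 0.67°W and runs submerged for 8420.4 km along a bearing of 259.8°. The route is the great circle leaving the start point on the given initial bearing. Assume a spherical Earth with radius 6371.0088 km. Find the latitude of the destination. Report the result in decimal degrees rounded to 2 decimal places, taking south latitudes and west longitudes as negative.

latitude -3.01°

Central angle δ = d/R = 1.321675 rad.
Start latitude φ₁ = 0.432667 rad; initial bearing θ = 4.534365 rad.
Applying the spherical law of cosines for sides, sin φ₂ = sin φ₁ cos δ + cos φ₁ sin δ cos θ = -0.052425, so φ₂ = -3.01°.
For the longitude increment, Δλ = atan2( sin θ sin δ cos φ₁, cos δ − sin φ₁ sin φ₂ ) = atan2(-0.865920, 0.268535) = -72.77°.
Hence λ₂ = -0.67° + -72.77° = -73.44°.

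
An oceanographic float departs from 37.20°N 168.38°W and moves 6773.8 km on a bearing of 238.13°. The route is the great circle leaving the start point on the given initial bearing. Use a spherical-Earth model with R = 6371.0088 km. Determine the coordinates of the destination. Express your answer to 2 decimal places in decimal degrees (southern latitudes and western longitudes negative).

δ = 6773.8/6371.0088 = 1.063223 rad (60.9182°).
With φ₁ = 37.20° = 0.649262 rad and θ = 238.13° = 4.156153 rad:
Applying the spherical law of cosines for sides, sin φ₂ = sin φ₁ cos δ + cos φ₁ sin δ cos θ = -0.073670, so φ₂ = -4.22°.
Then Δλ = atan2(-0.591169, 0.530599) = -0.839340 rad, from sin θ sin δ cos φ₁ over cos δ − sin φ₁ sin φ₂.
λ₂ = -168.38° + -48.09° = -216.47°, normalized to (−180°, 180°] → 143.53°.

latitude -4.22°, longitude 143.53°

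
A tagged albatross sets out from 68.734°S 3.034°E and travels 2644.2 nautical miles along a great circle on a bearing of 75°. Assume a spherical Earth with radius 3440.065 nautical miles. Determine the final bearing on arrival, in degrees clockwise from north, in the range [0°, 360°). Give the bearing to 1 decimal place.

final bearing 26.1°

Angular distance δ = d/R = 2644.2 / 3440.065 = 0.768648 rad.
Start latitude φ₁ = -1.199635 rad; initial bearing θ = 1.308997 rad.
Destination latitude: φ₂ = arcsin( sin φ₁ cos δ + cos φ₁ sin δ cos θ ) = arcsin(-0.604645) = -37.203°.
For the longitude increment, Δλ = atan2( sin θ sin δ cos φ₁, cos δ − sin φ₁ sin φ₂ ) = atan2(0.243544, 0.155379) = 57.462°.
Hence λ₂ = 3.034° + 57.462° = 60.496°.
The forward bearing on arrival equals the back-azimuth from the destination plus 180°.
Back-azimuth from P₂ (-37.2°, 60.5°) to P₁ (-68.7°, 3.0°), with Δλ' = λ₁ − λ₂ = -57.5°: atan2( sin Δλ' cos φ₁ , cos φ₂ sin φ₁ − sin φ₂ cos φ₁ cos Δλ' ) = 206.1°.
Final bearing = (206.1° + 180°) mod 360° = 26.1°.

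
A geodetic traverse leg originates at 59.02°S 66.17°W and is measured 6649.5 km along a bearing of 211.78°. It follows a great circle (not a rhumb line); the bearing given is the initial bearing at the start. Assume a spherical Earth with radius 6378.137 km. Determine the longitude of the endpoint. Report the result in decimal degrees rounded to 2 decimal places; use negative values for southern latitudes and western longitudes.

The arc subtends δ = 6649.5/6378.137 = 1.042546 rad at the centre.
With φ₁ = -59.02° = -1.030093 rad and θ = 211.78° = 3.696258 rad:
Destination latitude: φ₂ = arcsin( sin φ₁ cos δ + cos φ₁ sin δ cos θ ) = arcsin(-0.810045) = -54.10°.
For the longitude increment, Δλ = atan2( sin θ sin δ cos φ₁, cos δ − sin φ₁ sin φ₂ ) = atan2(-0.234139, -0.190467) = -129.13°.
λ₂ = -66.17° + -129.13° = -195.30°, normalized to (−180°, 180°] → 164.70°.

longitude 164.70°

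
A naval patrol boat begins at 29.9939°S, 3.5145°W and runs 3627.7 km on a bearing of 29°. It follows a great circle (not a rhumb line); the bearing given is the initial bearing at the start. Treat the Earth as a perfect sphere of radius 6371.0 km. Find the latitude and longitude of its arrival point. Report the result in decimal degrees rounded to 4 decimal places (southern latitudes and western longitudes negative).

latitude -0.7245°, longitude 11.6385°

Angular distance δ = d/R = 3627.7 / 6371 = 0.569408 rad.
Converting: φ₁ = -0.523492 rad, θ = 0.506145 rad.
sin φ₂ = sin φ₁ cos δ + cos φ₁ sin δ cos θ = (-0.499908)(0.842220) + (0.866079)(0.539134)(0.874620) = -0.012644
φ₂ = asin(-0.012644) = -0.012645 rad = -0.7245°.
For the longitude increment, Δλ = atan2( sin θ sin δ cos φ₁, cos δ − sin φ₁ sin φ₂ ) = atan2(0.226373, 0.835899) = 15.1530°.
λ₂ = λ₁ + Δλ = 11.6385°.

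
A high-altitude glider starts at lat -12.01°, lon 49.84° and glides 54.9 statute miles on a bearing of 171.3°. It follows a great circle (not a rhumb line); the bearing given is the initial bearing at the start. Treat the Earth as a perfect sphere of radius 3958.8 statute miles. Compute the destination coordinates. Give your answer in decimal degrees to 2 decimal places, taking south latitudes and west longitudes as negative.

latitude -12.80°, longitude 49.96°

Angular distance δ = d/R = 54.9 / 3958.8 = 0.013868 rad.
With φ₁ = -12.01° = -0.209614 rad and θ = 171.3° = 2.989749 rad:
Destination latitude: φ₂ = arcsin( sin φ₁ cos δ + cos φ₁ sin δ cos θ ) = arcsin(-0.221470) = -12.80°.
Then Δλ = atan2(0.002052, 0.953820) = 0.002151 rad, from sin θ sin δ cos φ₁ over cos δ − sin φ₁ sin φ₂.
Hence λ₂ = 49.84° + 0.12° = 49.96°.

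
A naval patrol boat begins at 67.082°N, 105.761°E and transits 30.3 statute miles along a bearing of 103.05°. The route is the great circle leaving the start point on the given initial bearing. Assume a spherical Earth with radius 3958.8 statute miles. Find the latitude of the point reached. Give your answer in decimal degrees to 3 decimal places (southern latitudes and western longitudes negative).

δ = 30.3/3958.8 = 0.007654 rad (0.4385°).
Converting: φ₁ = 1.170802 rad, θ = 1.798562 rad.
sin φ₂ = sin φ₁ cos δ + cos φ₁ sin δ cos θ = (0.921063)(0.999971) + (0.389413)(0.007654)(-0.225801) = 0.920363
φ₂ = asin(0.920363) = 1.169008 rad = 66.979°.
For the longitude increment, Δλ = atan2( sin θ sin δ cos φ₁, cos δ − sin φ₁ sin φ₂ ) = atan2(0.002904, 0.152258) = 1.092°.
Hence λ₂ = 105.761° + 1.092° = 106.853°.

latitude 66.979°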